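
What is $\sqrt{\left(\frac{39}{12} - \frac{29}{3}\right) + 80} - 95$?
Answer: $-95 + \frac{\sqrt{2649}}{6} \approx -86.422$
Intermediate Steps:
$\sqrt{\left(\frac{39}{12} - \frac{29}{3}\right) + 80} - 95 = \sqrt{\left(39 \cdot \frac{1}{12} - \frac{29}{3}\right) + 80} - 95 = \sqrt{\left(\frac{13}{4} - \frac{29}{3}\right) + 80} - 95 = \sqrt{- \frac{77}{12} + 80} - 95 = \sqrt{\frac{883}{12}} - 95 = \frac{\sqrt{2649}}{6} - 95 = -95 + \frac{\sqrt{2649}}{6}$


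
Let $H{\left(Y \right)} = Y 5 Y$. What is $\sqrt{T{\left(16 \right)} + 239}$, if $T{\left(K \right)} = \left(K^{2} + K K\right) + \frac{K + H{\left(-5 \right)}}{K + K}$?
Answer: $\frac{\sqrt{48346}}{8} \approx 27.485$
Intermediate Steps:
$H{\left(Y \right)} = 5 Y^{2}$ ($H{\left(Y \right)} = 5 Y Y = 5 Y^{2}$)
$T{\left(K \right)} = 2 K^{2} + \frac{125 + K}{2 K}$ ($T{\left(K \right)} = \left(K^{2} + K K\right) + \frac{K + 5 \left(-5\right)^{2}}{K + K} = \left(K^{2} + K^{2}\right) + \frac{K + 5 \cdot 25}{2 K} = 2 K^{2} + \left(K + 125\right) \frac{1}{2 K} = 2 K^{2} + \left(125 + K\right) \frac{1}{2 K} = 2 K^{2} + \frac{125 + K}{2 K}$)
$\sqrt{T{\left(16 \right)} + 239} = \sqrt{\frac{125 + 16 + 4 \cdot 16^{3}}{2 \cdot 16} + 239} = \sqrt{\frac{1}{2} \cdot \frac{1}{16} \left(125 + 16 + 4 \cdot 4096\right) + 239} = \sqrt{\frac{1}{2} \cdot \frac{1}{16} \left(125 + 16 + 16384\right) + 239} = \sqrt{\frac{1}{2} \cdot \frac{1}{16} \cdot 16525 + 239} = \sqrt{\frac{16525}{32} + 239} = \sqrt{\frac{24173}{32}} = \frac{\sqrt{48346}}{8}$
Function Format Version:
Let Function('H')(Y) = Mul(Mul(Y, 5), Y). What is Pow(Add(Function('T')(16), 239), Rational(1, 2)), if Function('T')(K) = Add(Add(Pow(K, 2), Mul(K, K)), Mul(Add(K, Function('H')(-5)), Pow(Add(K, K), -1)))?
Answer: Mul(Rational(1, 8), Pow(48346, Rational(1, 2))) ≈ 27.485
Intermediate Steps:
Function('H')(Y) = Mul(5, Pow(Y, 2)) (Function('H')(Y) = Mul(Mul(5, Y), Y) = Mul(5, Pow(Y, 2)))
Function('T')(K) = Add(Mul(2, Pow(K, 2)), Mul(Rational(1, 2), Pow(K, -1), Add(125, K))) (Function('T')(K) = Add(Add(Pow(K, 2), Mul(K, K)), Mul(Add(K, Mul(5, Pow(-5, 2))), Pow(Add(K, K), -1))) = Add(Add(Pow(K, 2), Pow(K, 2)), Mul(Add(K, Mul(5, 25)), Pow(Mul(2, K), -1))) = Add(Mul(2, Pow(K, 2)), Mul(Add(K, 125), Mul(Rational(1, 2), Pow(K, -1)))) = Add(Mul(2, Pow(K, 2)), Mul(Add(125, K), Mul(Rational(1, 2), Pow(K, -1)))) = Add(Mul(2, Pow(K, 2)), Mul(Rational(1, 2), Pow(K, -1), Add(125, K))))
Pow(Add(Function('T')(16), 239), Rational(1, 2)) = Pow(Add(Mul(Rational(1, 2), Pow(16, -1), Add(125, 16, Mul(4, Pow(16, 3)))), 239), Rational(1, 2)) = Pow(Add(Mul(Rational(1, 2), Rational(1, 16), Add(125, 16, Mul(4, 4096))), 239), Rational(1, 2)) = Pow(Add(Mul(Rational(1, 2), Rational(1, 16), Add(125, 16, 16384)), 239), Rational(1, 2)) = Pow(Add(Mul(Rational(1, 2), Rational(1, 16), 16525), 239), Rational(1, 2)) = Pow(Add(Rational(16525, 32), 239), Rational(1, 2)) = Pow(Rational(24173, 32), Rational(1, 2)) = Mul(Rational(1, 8), Pow(48346, Rational(1, 2)))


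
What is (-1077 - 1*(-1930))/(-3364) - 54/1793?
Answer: -1711085/6031652 ≈ -0.28368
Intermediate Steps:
(-1077 - 1*(-1930))/(-3364) - 54/1793 = (-1077 + 1930)*(-1/3364) - 54*1/1793 = 853*(-1/3364) - 54/1793 = -853/3364 - 54/1793 = -1711085/6031652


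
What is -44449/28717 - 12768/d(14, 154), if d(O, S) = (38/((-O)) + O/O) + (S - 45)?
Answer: -2599991791/21566467 ≈ -120.56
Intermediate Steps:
d(O, S) = -44 + S - 38/O (d(O, S) = (38*(-1/O) + 1) + (-45 + S) = (-38/O + 1) + (-45 + S) = (1 - 38/O) + (-45 + S) = -44 + S - 38/O)
-44449/28717 - 12768/d(14, 154) = -44449/28717 - 12768/(-44 + 154 - 38/14) = -44449*1/28717 - 12768/(-44 + 154 - 38*1/14) = -44449/28717 - 12768/(-44 + 154 - 19/7) = -44449/28717 - 12768/751/7 = -44449/28717 - 12768*7/751 = -44449/28717 - 89376/751 = -2599991791/21566467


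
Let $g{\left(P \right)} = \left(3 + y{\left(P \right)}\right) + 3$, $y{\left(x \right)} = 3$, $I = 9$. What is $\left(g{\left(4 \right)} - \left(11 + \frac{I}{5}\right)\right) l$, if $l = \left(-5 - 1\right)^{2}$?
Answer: $- \frac{684}{5} \approx -136.8$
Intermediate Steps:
$g{\left(P \right)} = 9$ ($g{\left(P \right)} = \left(3 + 3\right) + 3 = 6 + 3 = 9$)
$l = 36$ ($l = \left(-6\right)^{2} = 36$)
$\left(g{\left(4 \right)} - \left(11 + \frac{I}{5}\right)\right) l = \left(9 - \left(11 + \frac{9}{5}\right)\right) 36 = \left(9 - \left(11 + 9 \cdot \frac{1}{5}\right)\right) 36 = \left(9 - \frac{64}{5}\right) 36 = \left(- \frac{19}{5}\right) 36 = - \frac{684}{5}$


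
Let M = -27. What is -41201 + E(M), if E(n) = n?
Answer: -41228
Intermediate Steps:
-41201 + E(M) = -41201 - 27 = -41228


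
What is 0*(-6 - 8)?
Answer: 0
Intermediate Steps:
0*(-6 - 8) = 0*(-14) = 0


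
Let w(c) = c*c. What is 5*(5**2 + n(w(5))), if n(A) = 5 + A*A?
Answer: 3275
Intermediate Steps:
w(c) = c**2
n(A) = 5 + A**2
5*(5**2 + n(w(5))) = 5*(5**2 + (5 + (5**2)**2)) = 5*(25 + (5 + 25**2)) = 5*(25 + (5 + 625)) = 5*(25 + 630) = 5*655 = 3275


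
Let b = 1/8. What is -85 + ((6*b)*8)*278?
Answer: 1583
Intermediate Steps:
b = ⅛ ≈ 0.12500
-85 + ((6*b)*8)*278 = -85 + ((6*(⅛))*8)*278 = -85 + ((¾)*8)*278 = -85 + 6*278 = -85 + 1668 = 1583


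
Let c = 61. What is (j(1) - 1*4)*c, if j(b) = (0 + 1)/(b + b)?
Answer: -427/2 ≈ -213.50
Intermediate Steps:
j(b) = 1/(2*b)
(j(1) - 1*4)*c = ((½)/1 - 1*4)*61 = ((½)*1 - 4)*61 = (½ - 4)*61 = -7/2*61 = -427/2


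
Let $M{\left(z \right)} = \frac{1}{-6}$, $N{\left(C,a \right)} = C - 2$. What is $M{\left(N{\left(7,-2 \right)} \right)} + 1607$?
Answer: $\frac{9641}{6} \approx 1606.8$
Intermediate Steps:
$N{\left(C,a \right)} = -2 + C$
$M{\left(z \right)} = - \frac{1}{6}$
$M{\left(N{\left(7,-2 \right)} \right)} + 1607 = - \frac{1}{6} + 1607 = \frac{9641}{6}$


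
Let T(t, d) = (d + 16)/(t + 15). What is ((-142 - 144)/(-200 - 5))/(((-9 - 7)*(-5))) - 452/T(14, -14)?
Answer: -53742657/8200 ≈ -6554.0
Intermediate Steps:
T(t, d) = (16 + d)/(15 + t)
((-142 - 144)/(-200 - 5))/(((-9 - 7)*(-5))) - 452/T(14, -14) = ((-142 - 144)/(-200 - 5))/(((-9 - 7)*(-5))) - 452*(15 + 14)/(16 - 14) = (-286/(-205))/((-16*(-5))) - 452/(2/29) = -286*(-1/205)/80 - 452/((1/29)*2) = (286/205)*(1/80) - 452/2/29 = 143/8200 - 452*29/2 = 143/8200 - 6554 = -53742657/8200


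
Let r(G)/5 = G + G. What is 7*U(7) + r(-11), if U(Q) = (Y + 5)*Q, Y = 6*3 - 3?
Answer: 870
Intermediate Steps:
Y = 15 (Y = 18 - 3 = 15)
r(G) = 10*G (r(G) = 5*(G + G) = 5*(2*G) = 10*G)
U(Q) = 20*Q (U(Q) = (15 + 5)*Q = 20*Q)
7*U(7) + r(-11) = 7*(20*7) + 10*(-11) = 7*140 - 110 = 980 - 110 = 870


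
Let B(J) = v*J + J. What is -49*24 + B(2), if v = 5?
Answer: -1164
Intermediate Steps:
B(J) = 6*J (B(J) = 5*J + J = 6*J)
-49*24 + B(2) = -49*24 + 6*2 = -1176 + 12 = -1164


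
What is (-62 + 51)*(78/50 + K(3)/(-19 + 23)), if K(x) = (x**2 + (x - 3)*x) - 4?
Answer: -3091/100 ≈ -30.910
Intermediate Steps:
K(x) = -4 + x**2 + x*(-3 + x) (K(x) = (x**2 + (-3 + x)*x) - 4 = (x**2 + x*(-3 + x)) - 4 = -4 + x**2 + x*(-3 + x))
(-62 + 51)*(78/50 + K(3)/(-19 + 23)) = (-62 + 51)*(78/50 + (-4 - 3*3 + 2*3**2)/(-19 + 23)) = -11*(78*(1/50) + (-4 - 9 + 2*9)/4) = -11*(39/25 + (-4 - 9 + 18)*(1/4)) = -11*(39/25 + 5*(1/4)) = -11*(39/25 + 5/4) = -11*281/100 = -3091/100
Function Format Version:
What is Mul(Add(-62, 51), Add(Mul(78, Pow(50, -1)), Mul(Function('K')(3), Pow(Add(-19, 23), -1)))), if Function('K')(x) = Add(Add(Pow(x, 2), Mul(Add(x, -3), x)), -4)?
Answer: Rational(-3091, 100) ≈ -30.910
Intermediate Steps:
Function('K')(x) = Add(-4, Pow(x, 2), Mul(x, Add(-3, x))) (Function('K')(x) = Add(Add(Pow(x, 2), Mul(Add(-3, x), x)), -4) = Add(Add(Pow(x, 2), Mul(x, Add(-3, x))), -4) = Add(-4, Pow(x, 2), Mul(x, Add(-3, x))))
Mul(Add(-62, 51), Add(Mul(78, Pow(50, -1)), Mul(Function('K')(3), Pow(Add(-19, 23), -1)))) = Mul(Add(-62, 51), Add(Mul(78, Pow(50, -1)), Mul(Add(-4, Mul(-3, 3), Mul(2, Pow(3, 2))), Pow(Add(-19, 23), -1)))) = Mul(-11, Add(Mul(78, Rational(1, 50)), Mul(Add(-4, -9, Mul(2, 9)), Pow(4, -1)))) = Mul(-11, Add(Rational(39, 25), Mul(Add(-4, -9, 18), Rational(1, 4)))) = Mul(-11, Add(Rational(39, 25), Mul(5, Rational(1, 4)))) = Mul(-11, Add(Rational(39, 25), Rational(5, 4))) = Mul(-11, Rational(281, 100)) = Rational(-3091, 100)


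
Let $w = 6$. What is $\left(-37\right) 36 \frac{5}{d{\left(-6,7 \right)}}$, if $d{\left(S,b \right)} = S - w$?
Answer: $555$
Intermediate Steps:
$d{\left(S,b \right)} = -6 + S$ ($d{\left(S,b \right)} = S - 6 = -6 + S$)
$\left(-37\right) 36 \frac{5}{d{\left(-6,7 \right)}} = \left(-37\right) 36 \frac{5}{-6 - 6} = - 1332 \frac{5}{-12} = - 1332 \cdot 5 \left(- \frac{1}{12}\right) = \left(-1332\right) \left(- \frac{5}{12}\right) = 555$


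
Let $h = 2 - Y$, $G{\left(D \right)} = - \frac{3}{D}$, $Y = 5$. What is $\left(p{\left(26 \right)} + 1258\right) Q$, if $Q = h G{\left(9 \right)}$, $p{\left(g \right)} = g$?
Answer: $1284$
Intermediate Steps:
$h = -3$ ($h = 2 - 5 = -3$)
$Q = 1$ ($Q = - 3 \left(- \frac{3}{9}\right) = - 3 \left(\left(-3\right) \frac{1}{9}\right) = \left(-3\right) \left(- \frac{1}{3}\right) = 1$)
$\left(p{\left(26 \right)} + 1258\right) Q = \left(26 + 1258\right) 1 = 1284 \cdot 1 = 1284$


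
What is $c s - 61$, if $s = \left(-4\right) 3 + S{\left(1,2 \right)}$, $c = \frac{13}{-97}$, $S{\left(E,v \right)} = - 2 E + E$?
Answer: $- \frac{5748}{97} \approx -59.258$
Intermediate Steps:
$S{\left(E,v \right)} = - E$
$c = - \frac{13}{97}$ ($c = 13 \left(- \frac{1}{97}\right) = - \frac{13}{97} \approx -0.13402$)
$s = -13$ ($s = \left(-4\right) 3 - 1 = -12 - 1 = -13$)
$c s - 61 = \left(- \frac{13}{97}\right) \left(-13\right) - 61 = \frac{169}{97} - 61 = - \frac{5748}{97}$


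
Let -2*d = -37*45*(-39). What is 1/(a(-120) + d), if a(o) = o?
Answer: -2/65175 ≈ -3.0687e-5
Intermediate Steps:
d = -64935/2 (d = -(-37*45)*(-39)/2 = -(-1665)*(-39)/2 = -½*64935 = -64935/2 ≈ -32468.)
1/(a(-120) + d) = 1/(-120 - 64935/2) = 1/(-65175/2) = -2/65175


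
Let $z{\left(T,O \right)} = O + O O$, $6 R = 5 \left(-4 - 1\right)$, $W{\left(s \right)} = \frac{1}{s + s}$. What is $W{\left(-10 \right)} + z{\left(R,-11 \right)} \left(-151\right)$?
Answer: $- \frac{332201}{20} \approx -16610.0$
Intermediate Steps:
$W{\left(s \right)} = \frac{1}{2 s}$
$R = - \frac{25}{6}$ ($R = \frac{5 \left(-4 - 1\right)}{6} = \frac{5 \left(-5\right)}{6} = \frac{1}{6} \left(-25\right) = - \frac{25}{6} \approx -4.1667$)
$z{\left(T,O \right)} = O + O^{2}$
$W{\left(-10 \right)} + z{\left(R,-11 \right)} \left(-151\right) = \frac{1}{2 \left(-10\right)} + - 11 \left(1 - 11\right) \left(-151\right) = \frac{1}{2} \left(- \frac{1}{10}\right) + \left(-11\right) \left(-10\right) \left(-151\right) = - \frac{1}{20} + 110 \left(-151\right) = - \frac{1}{20} - 16610 = - \frac{332201}{20}$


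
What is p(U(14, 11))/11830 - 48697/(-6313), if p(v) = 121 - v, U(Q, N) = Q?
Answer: 576761001/74682790 ≈ 7.7228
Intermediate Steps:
p(U(14, 11))/11830 - 48697/(-6313) = (121 - 1*14)/11830 - 48697/(-6313) = (121 - 14)*(1/11830) - 48697*(-1/6313) = 107*(1/11830) + 48697/6313 = 107/11830 + 48697/6313 = 576761001/74682790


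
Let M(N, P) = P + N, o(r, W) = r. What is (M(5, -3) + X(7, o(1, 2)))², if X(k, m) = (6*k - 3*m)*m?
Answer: 1681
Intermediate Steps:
M(N, P) = N + P
X(k, m) = m*(-3*m + 6*k) (X(k, m) = (-3*m + 6*k)*m = m*(-3*m + 6*k))
(M(5, -3) + X(7, o(1, 2)))² = ((5 - 3) + 3*1*(-1*1 + 2*7))² = (2 + 3*1*(-1 + 14))² = (2 + 3*1*13)² = (2 + 39)² = 41² = 1681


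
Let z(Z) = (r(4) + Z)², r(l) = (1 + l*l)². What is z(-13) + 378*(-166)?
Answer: 13428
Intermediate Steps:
r(l) = (1 + l²)²
z(Z) = (289 + Z)² (z(Z) = ((1 + 4²)² + Z)² = ((1 + 16)² + Z)² = (17² + Z)² = (289 + Z)²)
z(-13) + 378*(-166) = (289 - 13)² + 378*(-166) = 276² - 62748 = 76176 - 62748 = 13428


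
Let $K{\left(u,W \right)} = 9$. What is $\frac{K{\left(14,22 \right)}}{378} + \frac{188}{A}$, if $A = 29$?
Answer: $\frac{7925}{1218} \approx 6.5066$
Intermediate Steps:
$\frac{K{\left(14,22 \right)}}{378} + \frac{188}{A} = \frac{9}{378} + \frac{188}{29} = 9 \cdot \frac{1}{378} + 188 \cdot \frac{1}{29} = \frac{1}{42} + \frac{188}{29} = \frac{7925}{1218}$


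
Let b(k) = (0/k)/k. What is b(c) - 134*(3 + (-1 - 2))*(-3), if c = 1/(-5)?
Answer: 0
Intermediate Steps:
c = -1/5 ≈ -0.20000
b(k) = 0 (b(k) = 0/k = 0)
b(c) - 134*(3 + (-1 - 2))*(-3) = 0 - 134*(3 + (-1 - 2))*(-3) = 0 - 134*(3 - 3)*(-3) = 0 - 0*(-3) = 0 - 134*0 = 0 + 0 = 0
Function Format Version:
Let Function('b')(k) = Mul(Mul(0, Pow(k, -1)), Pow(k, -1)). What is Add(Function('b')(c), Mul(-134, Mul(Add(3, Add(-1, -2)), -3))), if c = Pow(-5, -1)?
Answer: 0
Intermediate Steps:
c = Rational(-1, 5) ≈ -0.20000
Function('b')(k) = 0 (Function('b')(k) = Mul(0, Pow(k, -1)) = 0)
Add(Function('b')(c), Mul(-134, Mul(Add(3, Add(-1, -2)), -3))) = Add(0, Mul(-134, Mul(Add(3, Add(-1, -2)), -3))) = Add(0, Mul(-134, Mul(Add(3, -3), -3))) = Add(0, Mul(-134, Mul(0, -3))) = Add(0, Mul(-134, 0)) = Add(0, 0) = 0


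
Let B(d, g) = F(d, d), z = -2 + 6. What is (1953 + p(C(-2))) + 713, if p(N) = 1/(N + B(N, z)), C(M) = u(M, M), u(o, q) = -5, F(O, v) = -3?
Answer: 21327/8 ≈ 2665.9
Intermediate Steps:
z = 4
B(d, g) = -3
C(M) = -5
p(N) = 1/(-3 + N) (p(N) = 1/(N - 3) = 1/(-3 + N))
(1953 + p(C(-2))) + 713 = (1953 + 1/(-3 - 5)) + 713 = (1953 + 1/(-8)) + 713 = (1953 - ⅛) + 713 = 15623/8 + 713 = 21327/8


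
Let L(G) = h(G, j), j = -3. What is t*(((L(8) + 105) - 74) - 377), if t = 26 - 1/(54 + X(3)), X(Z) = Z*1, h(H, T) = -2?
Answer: -171796/19 ≈ -9041.9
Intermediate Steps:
L(G) = -2
X(Z) = Z
t = 1481/57 (t = 26 - 1/(54 + 3) = 26 - 1/57 = 1481/57 ≈ 25.982)
t*(((L(8) + 105) - 74) - 377) = 1481*(((-2 + 105) - 74) - 377)/57 = 1481*((103 - 74) - 377)/57 = 1481*(29 - 377)/57 = (1481/57)*(-348) = -171796/19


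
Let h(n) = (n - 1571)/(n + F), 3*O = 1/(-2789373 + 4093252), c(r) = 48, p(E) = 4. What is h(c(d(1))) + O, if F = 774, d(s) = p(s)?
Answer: -1985807443/1071788538 ≈ -1.8528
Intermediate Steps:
d(s) = 4
O = 1/3911637 (O = 1/(3*(-2789373 + 4093252)) = (⅓)/1303879 = (⅓)*(1/1303879) = 1/3911637 ≈ 2.5565e-7)
h(n) = (-1571 + n)/(774 + n) (h(n) = (n - 1571)/(n + 774) = (-1571 + n)/(774 + n))
h(c(d(1))) + O = (-1571 + 48)/(774 + 48) + 1/3911637 = -1523/822 + 1/3911637 = -1985807443/1071788538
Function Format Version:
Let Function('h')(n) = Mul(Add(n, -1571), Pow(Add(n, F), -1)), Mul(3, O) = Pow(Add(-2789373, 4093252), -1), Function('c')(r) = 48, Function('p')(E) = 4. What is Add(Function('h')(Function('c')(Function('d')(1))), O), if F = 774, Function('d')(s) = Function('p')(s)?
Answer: Rational(-1985807443, 1071788538) ≈ -1.8528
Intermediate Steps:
Function('d')(s) = 4
O = Rational(1, 3911637) (O = Mul(Rational(1, 3), Pow(Add(-2789373, 4093252), -1)) = Mul(Rational(1, 3), Pow(1303879, -1)) = Mul(Rational(1, 3), Rational(1, 1303879)) = Rational(1, 3911637) ≈ 2.5565e-7)
Function('h')(n) = Mul(Pow(Add(774, n), -1), Add(-1571, n)) (Function('h')(n) = Mul(Add(n, -1571), Pow(Add(n, 774), -1)) = Mul(Add(-1571, n), Pow(Add(774, n), -1)) = Mul(Pow(Add(774, n), -1), Add(-1571, n)))
Add(Function('h')(Function('c')(Function('d')(1))), O) = Add(Mul(Pow(Add(774, 48), -1), Add(-1571, 48)), Rational(1, 3911637)) = Add(Mul(Pow(822, -1), -1523), Rational(1, 3911637)) = Add(Mul(Rational(1, 822), -1523), Rational(1, 3911637)) = Add(Rational(-1523, 822), Rational(1, 3911637)) = Rational(-1985807443, 1071788538)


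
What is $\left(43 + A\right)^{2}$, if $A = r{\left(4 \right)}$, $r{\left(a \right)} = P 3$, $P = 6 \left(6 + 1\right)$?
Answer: $28561$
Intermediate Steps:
$P = 42$ ($P = 6 \cdot 7 = 42$)
$r{\left(a \right)} = 126$ ($r{\left(a \right)} = 42 \cdot 3 = 126$)
$A = 126$
$\left(43 + A\right)^{2} = \left(43 + 126\right)^{2} = 169^{2} = 28561$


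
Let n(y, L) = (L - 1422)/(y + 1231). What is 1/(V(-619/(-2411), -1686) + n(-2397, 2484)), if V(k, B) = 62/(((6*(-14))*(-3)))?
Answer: -73458/48833 ≈ -1.5043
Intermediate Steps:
n(y, L) = (-1422 + L)/(1231 + y)
V(k, B) = 31/126 (V(k, B) = 62/((-84*(-3))) = 62/252 = 62*(1/252) = 31/126)
1/(V(-619/(-2411), -1686) + n(-2397, 2484)) = 1/(31/126 + (-1422 + 2484)/(1231 - 2397)) = 1/(31/126 + 1062/(-1166)) = 1/(31/126 - 1/1166*1062) = 1/(31/126 - 531/583) = 1/(-48833/73458) = -73458/48833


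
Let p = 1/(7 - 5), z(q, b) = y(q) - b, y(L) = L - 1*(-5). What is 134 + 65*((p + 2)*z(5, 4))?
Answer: 1109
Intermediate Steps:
y(L) = 5 + L (y(L) = L + 5 = 5 + L)
z(q, b) = 5 + q - b (z(q, b) = (5 + q) - b = 5 + q - b)
p = ½ (p = 1/2 = ½ ≈ 0.50000)
134 + 65*((p + 2)*z(5, 4)) = 134 + 65*((½ + 2)*(5 + 5 - 1*4)) = 134 + 65*(5*(5 + 5 - 4)/2) = 134 + 65*((5/2)*6) = 134 + 65*15 = 134 + 975 = 1109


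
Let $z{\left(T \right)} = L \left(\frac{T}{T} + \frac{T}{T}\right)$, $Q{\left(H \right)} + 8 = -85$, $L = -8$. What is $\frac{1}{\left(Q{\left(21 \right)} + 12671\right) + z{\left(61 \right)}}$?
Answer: $\frac{1}{12562} \approx 7.9605 \cdot 10^{-5}$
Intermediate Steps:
$Q{\left(H \right)} = -93$ ($Q{\left(H \right)} = -8 - 85 = -93$)
$z{\left(T \right)} = -16$ ($z{\left(T \right)} = - 8 \left(\frac{T}{T} + \frac{T}{T}\right) = - 8 \left(1 + 1\right) = \left(-8\right) 2 = -16$)
$\frac{1}{\left(Q{\left(21 \right)} + 12671\right) + z{\left(61 \right)}} = \frac{1}{\left(-93 + 12671\right) - 16} = \frac{1}{12578 - 16} = \frac{1}{12562}$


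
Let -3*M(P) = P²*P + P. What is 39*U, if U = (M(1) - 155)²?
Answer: 2835157/3 ≈ 9.4505e+5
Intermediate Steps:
M(P) = -P/3 - P³/3 (M(P) = -(P²*P + P)/3 = -(P³ + P)/3 = -(P + P³)/3 = -P/3 - P³/3)
U = 218089/9 (U = (-⅓*1*(1 + 1²) - 155)² = (-⅓*1*(1 + 1) - 155)² = (-⅓*1*2 - 155)² = (-⅔ - 155)² = (-467/3)² = 218089/9 ≈ 24232.)
39*U = 39*(218089/9) = 2835157/3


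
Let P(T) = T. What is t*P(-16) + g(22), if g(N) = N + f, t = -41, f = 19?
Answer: 697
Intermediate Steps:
g(N) = 19 + N (g(N) = N + 19 = 19 + N)
t*P(-16) + g(22) = -41*(-16) + (19 + 22) = 656 + 41 = 697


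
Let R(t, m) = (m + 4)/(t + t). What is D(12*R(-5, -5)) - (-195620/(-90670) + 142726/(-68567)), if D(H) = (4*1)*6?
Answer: 14873516724/621696989 ≈ 23.924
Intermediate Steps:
R(t, m) = (4 + m)/(2*t) (R(t, m) = (4 + m)/((2*t)) = (4 + m)*(1/(2*t)) = (4 + m)/(2*t))
D(H) = 24 (D(H) = 4*6 = 24)
D(12*R(-5, -5)) - (-195620/(-90670) + 142726/(-68567)) = 24 - (-195620/(-90670) + 142726/(-68567)) = 24 - (-195620*(-1/90670) + 142726*(-1/68567)) = 24 - (19562/9067 - 142726/68567) = 24 - 1*47211012/621696989 = 24 - 47211012/621696989 = 14873516724/621696989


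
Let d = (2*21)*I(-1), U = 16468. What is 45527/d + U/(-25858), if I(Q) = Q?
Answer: -84137773/77574 ≈ -1084.6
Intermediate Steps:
d = -42 (d = (2*21)*(-1) = 42*(-1) = -42)
45527/d + U/(-25858) = 45527/(-42) + 16468/(-25858) = 45527*(-1/42) + 16468*(-1/25858) = -45527/42 - 8234/12929 = -84137773/77574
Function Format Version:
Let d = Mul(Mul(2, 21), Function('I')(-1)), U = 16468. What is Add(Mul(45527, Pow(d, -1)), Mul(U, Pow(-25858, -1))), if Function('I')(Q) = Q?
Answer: Rational(-84137773, 77574) ≈ -1084.6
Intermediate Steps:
d = -42 (d = Mul(Mul(2, 21), -1) = Mul(42, -1) = -42)
Add(Mul(45527, Pow(d, -1)), Mul(U, Pow(-25858, -1))) = Add(Mul(45527, Pow(-42, -1)), Mul(16468, Pow(-25858, -1))) = Add(Mul(45527, Rational(-1, 42)), Mul(16468, Rational(-1, 25858))) = Add(Rational(-45527, 42), Rational(-8234, 12929)) = Rational(-84137773, 77574)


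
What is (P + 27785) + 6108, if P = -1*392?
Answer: 33501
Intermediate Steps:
P = -392
(P + 27785) + 6108 = (-392 + 27785) + 6108 = 27393 + 6108 = 33501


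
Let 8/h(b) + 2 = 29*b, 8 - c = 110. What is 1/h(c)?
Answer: -370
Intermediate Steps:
c = -102 (c = 8 - 1*110 = 8 - 110 = -102)
h(b) = 8/(-2 + 29*b)
1/h(c) = 1/(8/(-2 + 29*(-102))) = 1/(8/(-2 - 2958)) = 1/(8/(-2960)) = 1/(8*(-1/2960)) = 1/(-1/370) = -370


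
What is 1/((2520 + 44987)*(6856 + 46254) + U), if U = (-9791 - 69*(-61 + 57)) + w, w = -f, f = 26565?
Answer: 1/2523060690 ≈ 3.9634e-10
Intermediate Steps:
w = -26565 (w = -1*26565 = -26565)
U = -36080 (U = (-9791 - 69*(-61 + 57)) - 26565 = (-9791 - 69*(-4)) - 26565 = (-9791 - 1*(-276)) - 26565 = (-9791 + 276) - 26565 = -9515 - 26565 = -36080)
1/((2520 + 44987)*(6856 + 46254) + U) = 1/((2520 + 44987)*(6856 + 46254) - 36080) = 1/(47507*53110 - 36080) = 1/(2523096770 - 36080) = 1/2523060690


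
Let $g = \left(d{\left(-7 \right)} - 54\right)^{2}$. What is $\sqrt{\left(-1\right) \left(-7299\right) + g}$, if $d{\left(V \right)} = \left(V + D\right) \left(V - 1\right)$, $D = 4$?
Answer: $3 \sqrt{911} \approx 90.548$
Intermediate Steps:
$d{\left(V \right)} = \left(-1 + V\right) \left(4 + V\right)$ ($d{\left(V \right)} = \left(V + 4\right) \left(V - 1\right) = \left(4 + V\right) \left(-1 + V\right) = \left(-1 + V\right) \left(4 + V\right)$)
$g = 900$ ($g = \left(\left(-4 + \left(-7\right)^{2} + 3 \left(-7\right)\right) - 54\right)^{2} = \left(\left(-4 + 49 - 21\right) - 54\right)^{2} = \left(24 - 54\right)^{2} = \left(-30\right)^{2} = 900$)
$\sqrt{\left(-1\right) \left(-7299\right) + g} = \sqrt{\left(-1\right) \left(-7299\right) + 900} = \sqrt{7299 + 900} = \sqrt{8199} = 3 \sqrt{911}$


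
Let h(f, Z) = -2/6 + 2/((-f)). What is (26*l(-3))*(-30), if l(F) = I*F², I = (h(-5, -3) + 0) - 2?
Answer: 13572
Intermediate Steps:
h(f, Z) = -⅓ - 2/f (h(f, Z) = -2*⅙ + 2*(-1/f) = -⅓ - 2/f)
I = -29/15 (I = ((⅓)*(-6 - 1*(-5))/(-5) + 0) - 2 = ((⅓)*(-⅕)*(-6 + 5) + 0) - 2 = ((⅓)*(-⅕)*(-1) + 0) - 2 = (1/15 + 0) - 2 = 1/15 - 2 = -29/15 ≈ -1.9333)
l(F) = -29*F²/15
(26*l(-3))*(-30) = (26*(-29/15*(-3)²))*(-30) = (26*(-29/15*9))*(-30) = (26*(-87/5))*(-30) = -2262/5*(-30) = 13572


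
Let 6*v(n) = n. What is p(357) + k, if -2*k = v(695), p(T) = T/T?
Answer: -683/12 ≈ -56.917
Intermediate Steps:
p(T) = 1
v(n) = n/6
k = -695/12 ≈ -57.917
p(357) + k = 1 - 695/12 = -683/12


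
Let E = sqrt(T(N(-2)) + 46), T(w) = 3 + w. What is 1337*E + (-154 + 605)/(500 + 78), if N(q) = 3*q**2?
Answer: 451/578 + 1337*sqrt(61) ≈ 10443.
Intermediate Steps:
E = sqrt(61) (E = sqrt((3 + 3*(-2)**2) + 46) = sqrt((3 + 3*4) + 46) = sqrt((3 + 12) + 46) = sqrt(15 + 46) = sqrt(61) ≈ 7.8102)
1337*E + (-154 + 605)/(500 + 78) = 1337*sqrt(61) + (-154 + 605)/(500 + 78) = 1337*sqrt(61) + 451/578 = 451/578 + 1337*sqrt(61)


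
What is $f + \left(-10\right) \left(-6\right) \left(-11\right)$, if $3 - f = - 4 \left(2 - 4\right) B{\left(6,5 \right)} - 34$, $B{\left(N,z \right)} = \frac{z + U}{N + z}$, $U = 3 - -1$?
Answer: $- \frac{6925}{11} \approx -629.54$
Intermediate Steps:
$U = 4$ ($U = 3 + 1 = 4$)
$B{\left(N,z \right)} = \frac{4 + z}{N + z}$ ($B{\left(N,z \right)} = \frac{z + 4}{N + z} = \frac{4 + z}{N + z}$)
$f = \frac{335}{11}$ ($f = 3 - \left(- 4 \left(2 - 4\right) \frac{4 + 5}{6 + 5} - 34\right) = 3 - \left(\left(-4\right) \left(-2\right) \frac{1}{11} \cdot 9 - 34\right) = 3 - \left(8 \cdot \frac{1}{11} \cdot 9 - 34\right) = 3 - \left(8 \cdot \frac{9}{11} - 34\right) = 3 - \left(\frac{72}{11} - 34\right) = 3 - - \frac{302}{11} = 3 + \frac{302}{11} = \frac{335}{11} \approx 30.455$)
$f + \left(-10\right) \left(-6\right) \left(-11\right) = \frac{335}{11} + \left(-10\right) \left(-6\right) \left(-11\right) = \frac{335}{11} + 60 \left(-11\right) = \frac{335}{11} - 660 = - \frac{6925}{11}$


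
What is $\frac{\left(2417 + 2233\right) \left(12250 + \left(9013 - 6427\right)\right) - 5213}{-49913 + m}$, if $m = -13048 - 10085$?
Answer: $- \frac{68982187}{73046} \approx -944.37$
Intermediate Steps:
$m = -23133$ ($m = -13048 - 10085 = -23133$)
$\frac{\left(2417 + 2233\right) \left(12250 + \left(9013 - 6427\right)\right) - 5213}{-49913 + m} = \frac{\left(2417 + 2233\right) \left(12250 + \left(9013 - 6427\right)\right) - 5213}{-49913 - 23133} = \frac{4650 \left(12250 + 2586\right) - 5213}{-73046} = \left(4650 \cdot 14836 - 5213\right) \left(- \frac{1}{73046}\right) = \left(68987400 - 5213\right) \left(- \frac{1}{73046}\right) = 68982187 \left(- \frac{1}{73046}\right) = - \frac{68982187}{73046}$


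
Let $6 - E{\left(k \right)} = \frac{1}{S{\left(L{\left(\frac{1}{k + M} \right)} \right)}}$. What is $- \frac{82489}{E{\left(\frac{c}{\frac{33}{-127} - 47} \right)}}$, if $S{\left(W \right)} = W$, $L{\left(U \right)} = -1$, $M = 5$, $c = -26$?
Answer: $- \frac{82489}{7} \approx -11784.0$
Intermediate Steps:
$E{\left(k \right)} = 7$ ($E{\left(k \right)} = 6 - \frac{1}{-1} = 6 - -1 = 6 + 1 = 7$)
$- \frac{82489}{E{\left(\frac{c}{\frac{33}{-127} - 47} \right)}} = - \frac{82489}{7}$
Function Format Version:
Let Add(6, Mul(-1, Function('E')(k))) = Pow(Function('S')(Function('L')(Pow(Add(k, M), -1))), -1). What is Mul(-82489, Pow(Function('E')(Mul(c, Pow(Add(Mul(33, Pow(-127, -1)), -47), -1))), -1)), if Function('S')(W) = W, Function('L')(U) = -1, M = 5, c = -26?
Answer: Rational(-82489, 7) ≈ -11784.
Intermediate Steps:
Function('E')(k) = 7 (Function('E')(k) = Add(6, Mul(-1, Pow(-1, -1))) = Add(6, Mul(-1, -1)) = Add(6, 1) = 7)
Mul(-82489, Pow(Function('E')(Mul(c, Pow(Add(Mul(33, Pow(-127, -1)), -47), -1))), -1)) = Mul(-82489, Pow(7, -1)) = Mul(-82489, Rational(1, 7)) = Rational(-82489, 7)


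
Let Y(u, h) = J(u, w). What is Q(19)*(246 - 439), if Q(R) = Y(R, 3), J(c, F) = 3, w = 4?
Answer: -579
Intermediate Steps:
Y(u, h) = 3
Q(R) = 3
Q(19)*(246 - 439) = 3*(246 - 439) = 3*(-193) = -579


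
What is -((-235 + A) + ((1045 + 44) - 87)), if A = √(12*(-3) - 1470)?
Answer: -767 - I*√1506 ≈ -767.0 - 38.807*I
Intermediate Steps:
A = I*√1506 (A = √(-36 - 1470) = √(-1506) = I*√1506 ≈ 38.807*I)
-((-235 + A) + ((1045 + 44) - 87)) = -((-235 + I*√1506) + ((1045 + 44) - 87)) = -((-235 + I*√1506) + (1089 - 87)) = -((-235 + I*√1506) + 1002) = -(767 + I*√1506) = -767 - I*√1506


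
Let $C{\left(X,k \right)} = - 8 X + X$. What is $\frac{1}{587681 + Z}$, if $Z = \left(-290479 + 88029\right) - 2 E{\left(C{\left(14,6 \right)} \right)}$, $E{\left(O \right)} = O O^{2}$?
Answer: $\frac{1}{2267615} \approx 4.4099 \cdot 10^{-7}$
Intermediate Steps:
$C{\left(X,k \right)} = - 7 X$
$E{\left(O \right)} = O^{3}$
$Z = 1679934$ ($Z = \left(-290479 + 88029\right) - 2 \left(\left(-7\right) 14\right)^{3} = -202450 - 2 \left(-98\right)^{3} = -202450 - -1882384 = -202450 + 1882384 = 1679934$)
$\frac{1}{587681 + Z} = \frac{1}{587681 + 1679934} = \frac{1}{2267615}$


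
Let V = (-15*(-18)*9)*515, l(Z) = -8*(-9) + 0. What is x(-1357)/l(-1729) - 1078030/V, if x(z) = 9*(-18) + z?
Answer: -21984119/1001160 ≈ -21.959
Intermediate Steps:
l(Z) = 72 (l(Z) = 72 + 0 = 72)
x(z) = -162 + z
V = 1251450 (V = (270*9)*515 = 2430*515 = 1251450)
x(-1357)/l(-1729) - 1078030/V = (-162 - 1357)/72 - 1078030/1251450 = -1519*1/72 - 1078030*1/1251450 = -1519/72 - 107803/125145 = -21984119/1001160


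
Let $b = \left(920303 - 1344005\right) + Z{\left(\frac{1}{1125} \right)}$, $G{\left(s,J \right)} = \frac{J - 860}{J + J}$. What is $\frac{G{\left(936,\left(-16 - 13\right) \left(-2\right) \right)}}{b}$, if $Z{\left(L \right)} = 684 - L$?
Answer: $\frac{451125}{27601924558} \approx 1.6344 \cdot 10^{-5}$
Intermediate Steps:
$G{\left(s,J \right)} = \frac{-860 + J}{2 J}$
$b = - \frac{475895251}{1125}$ ($b = \left(920303 - 1344005\right) + \left(684 - \frac{1}{1125}\right) = -423702 + \left(684 - \frac{1}{1125}\right) = -423702 + \frac{769499}{1125} = - \frac{475895251}{1125} \approx -4.2302 \cdot 10^{5}$)
$\frac{G{\left(936,\left(-16 - 13\right) \left(-2\right) \right)}}{b} = \frac{\frac{1}{2} \frac{1}{\left(-16 - 13\right) \left(-2\right)} \left(-860 + \left(-16 - 13\right) \left(-2\right)\right)}{- \frac{475895251}{1125}} = \frac{-860 - -58}{2 \left(\left(-29\right) \left(-2\right)\right)} \left(- \frac{1125}{475895251}\right) = \frac{-860 + 58}{2 \cdot 58} \left(- \frac{1125}{475895251}\right) = \frac{1}{2} \cdot \frac{1}{58} \left(-802\right) \left(- \frac{1125}{475895251}\right) = \left(- \frac{401}{58}\right) \left(- \frac{1125}{475895251}\right) = \frac{451125}{27601924558}$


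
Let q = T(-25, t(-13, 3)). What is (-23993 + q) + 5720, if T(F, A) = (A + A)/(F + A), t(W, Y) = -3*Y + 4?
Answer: -54818/3 ≈ -18273.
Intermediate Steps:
t(W, Y) = 4 - 3*Y
T(F, A) = 2*A/(A + F) (T(F, A) = (2*A)/(A + F) = 2*A/(A + F))
q = ⅓ (q = 2*(4 - 3*3)/((4 - 3*3) - 25) = 2*(4 - 9)/((4 - 9) - 25) = 2*(-5)/(-5 - 25) = 2*(-5)/(-30) = 2*(-5)*(-1/30) = ⅓ ≈ 0.33333)
(-23993 + q) + 5720 = (-23993 + ⅓) + 5720 = -71978/3 + 5720 = -54818/3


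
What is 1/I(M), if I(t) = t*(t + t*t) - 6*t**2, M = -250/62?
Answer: -29791/4375000 ≈ -0.0068094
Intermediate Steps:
M = -125/31 (M = -250*1/62 = -125/31 ≈ -4.0323)
I(t) = -6*t**2 + t*(t + t**2) (I(t) = t*(t + t**2) - 6*t**2 = -6*t**2 + t*(t + t**2))
1/I(M) = 1/((-125/31)**2*(-5 - 125/31)) = 1/((15625/961)*(-280/31)) = 1/(-4375000/29791) = -29791/4375000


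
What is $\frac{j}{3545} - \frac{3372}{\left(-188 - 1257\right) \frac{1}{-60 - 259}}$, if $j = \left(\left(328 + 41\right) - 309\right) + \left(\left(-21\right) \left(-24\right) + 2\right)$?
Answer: $- \frac{762485038}{1024505} \approx -744.25$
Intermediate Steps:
$j = 566$ ($j = \left(369 - 309\right) + \left(504 + 2\right) = 60 + 506 = 566$)
$\frac{j}{3545} - \frac{3372}{\left(-188 - 1257\right) \frac{1}{-60 - 259}} = \frac{566}{3545} - \frac{3372}{\left(-188 - 1257\right) \frac{1}{-60 - 259}} = 566 \cdot \frac{1}{3545} - \frac{3372}{\left(-1445\right) \frac{1}{-319}} = \frac{566}{3545} - \frac{3372}{\left(-1445\right) \left(- \frac{1}{319}\right)} = \frac{566}{3545} - \frac{3372}{\frac{1445}{319}} = \frac{566}{3545} - \frac{1075668}{1445} = - \frac{762485038}{1024505}$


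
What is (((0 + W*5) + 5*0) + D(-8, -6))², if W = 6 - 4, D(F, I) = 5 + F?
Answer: 49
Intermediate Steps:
W = 2
(((0 + W*5) + 5*0) + D(-8, -6))² = (((0 + 2*5) + 5*0) + (5 - 8))² = (((0 + 10) + 0) - 3)² = ((10 + 0) - 3)² = (10 - 3)² = 7² = 49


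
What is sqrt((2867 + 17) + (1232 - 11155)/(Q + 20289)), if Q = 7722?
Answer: sqrt(2262554939811)/28011 ≈ 53.700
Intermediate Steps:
sqrt((2867 + 17) + (1232 - 11155)/(Q + 20289)) = sqrt((2867 + 17) + (1232 - 11155)/(7722 + 20289)) = sqrt(2884 - 9923/28011) = sqrt(80773801/28011) = sqrt(2262554939811)/28011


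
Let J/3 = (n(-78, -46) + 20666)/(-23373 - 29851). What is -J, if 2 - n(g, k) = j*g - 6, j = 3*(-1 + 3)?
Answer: 31713/26612 ≈ 1.1917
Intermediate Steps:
j = 6 (j = 3*2 = 6)
n(g, k) = 8 - 6*g (n(g, k) = 2 - (6*g - 6) = 2 - (-6 + 6*g) = 2 + (6 - 6*g) = 8 - 6*g)
J = -31713/26612 (J = 3*(((8 - 6*(-78)) + 20666)/(-23373 - 29851)) = 3*(((8 + 468) + 20666)/(-53224)) = 3*((476 + 20666)*(-1/53224)) = 3*(21142*(-1/53224)) = 3*(-10571/26612) = -31713/26612 ≈ -1.1917)
-J = -1*(-31713/26612) = 31713/26612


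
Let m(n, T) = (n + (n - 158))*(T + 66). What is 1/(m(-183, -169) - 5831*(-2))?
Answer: 1/65634 ≈ 1.5236e-5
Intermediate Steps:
m(n, T) = (-158 + 2*n)*(66 + T) (m(n, T) = (n + (-158 + n))*(66 + T) = (-158 + 2*n)*(66 + T))
1/(m(-183, -169) - 5831*(-2)) = 1/((-10428 - 158*(-169) + 132*(-183) + 2*(-169)*(-183)) - 5831*(-2)) = 1/((-10428 + 26702 - 24156 + 61854) + 11662) = 1/(53972 + 11662) = 1/65634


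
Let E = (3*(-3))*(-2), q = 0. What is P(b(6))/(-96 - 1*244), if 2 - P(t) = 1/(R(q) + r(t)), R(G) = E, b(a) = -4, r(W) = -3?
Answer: -29/5100 ≈ -0.0056863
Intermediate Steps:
E = 18 (E = -9*(-2) = 18)
R(G) = 18
P(t) = 29/15 (P(t) = 2 - 1/(18 - 3) = 2 - 1/15 = 29/15)
P(b(6))/(-96 - 1*244) = 29/(15*(-96 - 1*244)) = 29/(15*(-96 - 244)) = (29/15)/(-340) = (29/15)*(-1/340) = -29/5100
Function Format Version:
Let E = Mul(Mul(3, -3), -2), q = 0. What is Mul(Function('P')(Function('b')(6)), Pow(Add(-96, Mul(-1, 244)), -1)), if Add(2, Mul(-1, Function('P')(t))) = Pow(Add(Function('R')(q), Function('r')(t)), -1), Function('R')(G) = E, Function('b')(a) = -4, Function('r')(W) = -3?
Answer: Rational(-29, 5100) ≈ -0.0056863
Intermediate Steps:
E = 18 (E = Mul(-9, -2) = 18)
Function('R')(G) = 18
Function('P')(t) = Rational(29, 15) (Function('P')(t) = Add(2, Mul(-1, Pow(Add(18, -3), -1))) = Add(2, Mul(-1, Pow(15, -1))) = Add(2, Mul(-1, Rational(1, 15))) = Add(2, Rational(-1, 15)) = Rational(29, 15))
Mul(Function('P')(Function('b')(6)), Pow(Add(-96, Mul(-1, 244)), -1)) = Mul(Rational(29, 15), Pow(Add(-96, Mul(-1, 244)), -1)) = Mul(Rational(29, 15), Pow(Add(-96, -244), -1)) = Mul(Rational(29, 15), Pow(-340, -1)) = Mul(Rational(29, 15), Rational(-1, 340)) = Rational(-29, 5100)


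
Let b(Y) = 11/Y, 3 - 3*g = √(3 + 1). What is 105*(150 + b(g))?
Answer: 19215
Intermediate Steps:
g = ⅓ (g = 1 - √(3 + 1)/3 = 1 - √4/3 = 1 - ⅓*2 = 1 - ⅔ = ⅓ ≈ 0.33333)
105*(150 + b(g)) = 105*(150 + 11/(⅓)) = 105*(150 + 11*3) = 105*(150 + 33) = 105*183 = 19215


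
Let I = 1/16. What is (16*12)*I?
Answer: 12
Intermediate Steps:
I = 1/16 (I = 1*(1/16) = 1/16 ≈ 0.062500)
(16*12)*I = (16*12)*(1/16) = 192*(1/16) = 12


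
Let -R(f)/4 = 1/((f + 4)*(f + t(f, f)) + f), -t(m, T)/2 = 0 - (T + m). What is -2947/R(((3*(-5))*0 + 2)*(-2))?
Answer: -2947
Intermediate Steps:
t(m, T) = 2*T + 2*m (t(m, T) = -2*(0 - (T + m)) = -2*(0 + (-T - m)) = -2*(-T - m) = 2*T + 2*m)
R(f) = -4/(f + 5*f*(4 + f)) (R(f) = -4/((f + 4)*(f + (2*f + 2*f)) + f) = -4/((4 + f)*(f + 4*f) + f) = -4/((4 + f)*(5*f) + f) = -4/(5*f*(4 + f) + f) = -4/(f + 5*f*(4 + f)))
-2947/R(((3*(-5))*0 + 2)*(-2)) = -2947*(21 + 5*(((3*(-5))*0 + 2)*(-2)))*((3*(-5))*0 + 2)/2 = -2947*(21 + 5*((-15*0 + 2)*(-2)))*(-15*0 + 2)/2 = -2947*(0 + 2)*(21 + 5*((0 + 2)*(-2)))/2 = -2947/((-4/((2*(-2))*(21 + 5*(2*(-2)))))) = -2947/((-4/(-4*(21 + 5*(-4))))) = -2947/((-4*(-¼)/(21 - 20))) = -2947/((-4*(-¼)/1)) = -2947/((-4*(-¼)*1)) = -2947/1 = -2947*1 = -2947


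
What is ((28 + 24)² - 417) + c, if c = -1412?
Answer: 875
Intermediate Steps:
((28 + 24)² - 417) + c = ((28 + 24)² - 417) - 1412 = (52² - 417) - 1412 = (2704 - 417) - 1412 = 2287 - 1412 = 875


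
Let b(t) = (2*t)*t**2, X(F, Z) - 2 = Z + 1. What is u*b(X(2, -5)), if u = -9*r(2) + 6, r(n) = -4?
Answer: -672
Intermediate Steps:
X(F, Z) = 3 + Z (X(F, Z) = 2 + (Z + 1) = 2 + (1 + Z) = 3 + Z)
b(t) = 2*t**3
u = 42 (u = -9*(-4) + 6 = 36 + 6 = 42)
u*b(X(2, -5)) = 42*(2*(3 - 5)**3) = 42*(2*(-2)**3) = 42*(2*(-8)) = 42*(-16) = -672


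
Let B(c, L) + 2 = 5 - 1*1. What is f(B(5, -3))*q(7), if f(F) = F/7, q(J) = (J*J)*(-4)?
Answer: -56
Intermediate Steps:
B(c, L) = 2 (B(c, L) = -2 + (5 - 1*1) = -2 + (5 - 1) = -2 + 4 = 2)
q(J) = -4*J² (q(J) = J²*(-4) = -4*J²)
f(F) = F/7 (f(F) = F*(⅐) = F/7)
f(B(5, -3))*q(7) = ((⅐)*2)*(-4*7²) = 2*(-4*49)/7 = (2/7)*(-196) = -56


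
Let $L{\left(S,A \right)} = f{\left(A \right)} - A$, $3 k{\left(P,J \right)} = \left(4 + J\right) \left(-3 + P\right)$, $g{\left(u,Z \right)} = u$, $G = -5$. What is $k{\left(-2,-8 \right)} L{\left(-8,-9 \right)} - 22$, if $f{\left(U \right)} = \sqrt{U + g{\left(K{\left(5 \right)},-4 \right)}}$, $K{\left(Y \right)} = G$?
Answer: $38 + \frac{20 i \sqrt{14}}{3} \approx 38.0 + 24.944 i$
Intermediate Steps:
$K{\left(Y \right)} = -5$
$f{\left(U \right)} = \sqrt{-5 + U}$ ($f{\left(U \right)} = \sqrt{U - 5} = \sqrt{-5 + U}$)
$k{\left(P,J \right)} = \frac{\left(-3 + P\right) \left(4 + J\right)}{3}$ ($k{\left(P,J \right)} = \frac{\left(4 + J\right) \left(-3 + P\right)}{3} = \frac{\left(-3 + P\right) \left(4 + J\right)}{3}$)
$L{\left(S,A \right)} = \sqrt{-5 + A} - A$
$k{\left(-2,-8 \right)} L{\left(-8,-9 \right)} - 22 = \left(-4 - -8 + \frac{4}{3} \left(-2\right) + \frac{1}{3} \left(-8\right) \left(-2\right)\right) \left(\sqrt{-5 - 9} - -9\right) - 22 = \left(-4 + 8 - \frac{8}{3} + \frac{16}{3}\right) \left(\sqrt{-14} + 9\right) - 22 = \frac{20 \left(i \sqrt{14} + 9\right)}{3} - 22 = \frac{20 \left(9 + i \sqrt{14}\right)}{3} - 22 = \left(60 + \frac{20 i \sqrt{14}}{3}\right) - 22 = 38 + \frac{20 i \sqrt{14}}{3}$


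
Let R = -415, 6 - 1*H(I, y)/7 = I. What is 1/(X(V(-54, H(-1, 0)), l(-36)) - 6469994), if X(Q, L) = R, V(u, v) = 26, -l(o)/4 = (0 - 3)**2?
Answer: -1/6470409 ≈ -1.5455e-7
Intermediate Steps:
l(o) = -36 (l(o) = -4*(0 - 3)**2 = -4*(-3)**2 = -4*9 = -36)
H(I, y) = 42 - 7*I
X(Q, L) = -415
1/(X(V(-54, H(-1, 0)), l(-36)) - 6469994) = 1/(-415 - 6469994) = 1/(-6470409) = -1/6470409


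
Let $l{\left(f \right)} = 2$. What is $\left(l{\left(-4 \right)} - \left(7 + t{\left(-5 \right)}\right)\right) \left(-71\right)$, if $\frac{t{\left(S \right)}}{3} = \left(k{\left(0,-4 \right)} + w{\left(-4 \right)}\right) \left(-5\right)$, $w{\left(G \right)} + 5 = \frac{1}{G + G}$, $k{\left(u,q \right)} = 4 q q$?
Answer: $- \frac{498775}{8} \approx -62347.0$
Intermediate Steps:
$k{\left(u,q \right)} = 4 q^{2}$
$w{\left(G \right)} = -5 + \frac{1}{2 G}$ ($w{\left(G \right)} = -5 + \frac{1}{G + G} = -5 + \frac{1}{2 G}$)
$t{\left(S \right)} = - \frac{7065}{8}$ ($t{\left(S \right)} = 3 \left(4 \left(-4\right)^{2} - \left(5 - \frac{1}{2 \left(-4\right)}\right)\right) \left(-5\right) = 3 \left(4 \cdot 16 + \left(-5 + \frac{1}{2} \left(- \frac{1}{4}\right)\right)\right) \left(-5\right) = 3 \left(64 - \frac{41}{8}\right) \left(-5\right) = 3 \cdot \frac{471}{8} \left(-5\right) = 3 \left(- \frac{2355}{8}\right) = - \frac{7065}{8}$)
$\left(l{\left(-4 \right)} - \left(7 + t{\left(-5 \right)}\right)\right) \left(-71\right) = \left(2 - - \frac{7009}{8}\right) \left(-71\right) = \left(2 + \left(-7 + \frac{7065}{8}\right)\right) \left(-71\right) = \left(2 + \frac{7009}{8}\right) \left(-71\right) = \frac{7025}{8} \left(-71\right) = - \frac{498775}{8}$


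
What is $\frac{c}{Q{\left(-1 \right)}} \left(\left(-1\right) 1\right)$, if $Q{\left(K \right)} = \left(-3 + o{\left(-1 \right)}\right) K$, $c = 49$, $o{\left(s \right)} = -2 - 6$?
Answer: $- \frac{49}{11} \approx -4.4545$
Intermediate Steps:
$o{\left(s \right)} = -8$ ($o{\left(s \right)} = -2 - 6 = -8$)
$Q{\left(K \right)} = - 11 K$ ($Q{\left(K \right)} = \left(-3 - 8\right) K = - 11 K$)
$\frac{c}{Q{\left(-1 \right)}} \left(\left(-1\right) 1\right) = \frac{49}{\left(-11\right) \left(-1\right)} \left(\left(-1\right) 1\right) = \frac{49}{11} \left(-1\right) = - \frac{49}{11}$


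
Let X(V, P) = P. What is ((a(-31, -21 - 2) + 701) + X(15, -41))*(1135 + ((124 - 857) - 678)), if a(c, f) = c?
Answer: -173604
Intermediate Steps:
((a(-31, -21 - 2) + 701) + X(15, -41))*(1135 + ((124 - 857) - 678)) = ((-31 + 701) - 41)*(1135 + ((124 - 857) - 678)) = (670 - 41)*(1135 + (-733 - 678)) = 629*(1135 - 1411) = 629*(-276) = -173604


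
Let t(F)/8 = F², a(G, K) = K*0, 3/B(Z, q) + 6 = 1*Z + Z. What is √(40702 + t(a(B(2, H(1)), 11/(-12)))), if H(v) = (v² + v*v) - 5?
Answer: √40702 ≈ 201.75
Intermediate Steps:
H(v) = -5 + 2*v² (H(v) = (v² + v²) - 5 = 2*v² - 5 = -5 + 2*v²)
B(Z, q) = 3/(-6 + 2*Z) (B(Z, q) = 3/(-6 + (1*Z + Z)) = 3/(-6 + (Z + Z)) = 3/(-6 + 2*Z))
a(G, K) = 0
t(F) = 8*F²
√(40702 + t(a(B(2, H(1)), 11/(-12)))) = √(40702 + 8*0²) = √(40702 + 8*0) = √(40702 + 0) = √40702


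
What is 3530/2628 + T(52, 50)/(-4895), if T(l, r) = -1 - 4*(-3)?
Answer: 784111/584730 ≈ 1.3410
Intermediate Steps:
T(l, r) = 11 (T(l, r) = -1 + 12 = 11)
3530/2628 + T(52, 50)/(-4895) = 3530/2628 + 11/(-4895) = 3530*(1/2628) + 11*(-1/4895) = 1765/1314 - 1/445 = 784111/584730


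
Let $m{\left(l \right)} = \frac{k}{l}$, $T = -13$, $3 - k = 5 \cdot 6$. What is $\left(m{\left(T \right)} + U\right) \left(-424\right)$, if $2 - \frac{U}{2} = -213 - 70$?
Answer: $- \frac{3153288}{13} \approx -2.4256 \cdot 10^{5}$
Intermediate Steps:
$k = -27$ ($k = 3 - 5 \cdot 6 = 3 - 30 = -27$)
$m{\left(l \right)} = - \frac{27}{l}$
$U = 570$ ($U = 4 - 2 \left(-213 - 70\right) = 4 - -566 = 4 + 566 = 570$)
$\left(m{\left(T \right)} + U\right) \left(-424\right) = \left(- \frac{27}{-13} + 570\right) \left(-424\right) = \left(\left(-27\right) \left(- \frac{1}{13}\right) + 570\right) \left(-424\right) = \left(\frac{27}{13} + 570\right) \left(-424\right) = \frac{7437}{13} \left(-424\right) = - \frac{3153288}{13}$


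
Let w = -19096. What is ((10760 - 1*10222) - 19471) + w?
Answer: -38029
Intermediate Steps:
((10760 - 1*10222) - 19471) + w = ((10760 - 1*10222) - 19471) - 19096 = ((10760 - 10222) - 19471) - 19096 = (538 - 19471) - 19096 = -18933 - 19096 = -38029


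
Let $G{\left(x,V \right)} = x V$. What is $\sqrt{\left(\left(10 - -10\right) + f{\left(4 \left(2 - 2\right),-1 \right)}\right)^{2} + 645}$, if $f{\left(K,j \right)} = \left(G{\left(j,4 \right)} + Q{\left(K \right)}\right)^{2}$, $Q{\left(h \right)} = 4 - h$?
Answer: $\sqrt{1045} \approx 32.326$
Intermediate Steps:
$G{\left(x,V \right)} = V x$
$f{\left(K,j \right)} = \left(4 - K + 4 j\right)^{2}$ ($f{\left(K,j \right)} = \left(4 j - \left(-4 + K\right)\right)^{2} = \left(4 - K + 4 j\right)^{2}$)
$\sqrt{\left(\left(10 - -10\right) + f{\left(4 \left(2 - 2\right),-1 \right)}\right)^{2} + 645} = \sqrt{\left(\left(10 - -10\right) + \left(4 - 4 \left(2 - 2\right) + 4 \left(-1\right)\right)^{2}\right)^{2} + 645} = \sqrt{\left(\left(10 + 10\right) + \left(4 - 4 \cdot 0 - 4\right)^{2}\right)^{2} + 645} = \sqrt{\left(20 + \left(4 - 0 - 4\right)^{2}\right)^{2} + 645} = \sqrt{\left(20 + \left(4 + 0 - 4\right)^{2}\right)^{2} + 645} = \sqrt{\left(20 + 0^{2}\right)^{2} + 645} = \sqrt{\left(20 + 0\right)^{2} + 645} = \sqrt{20^{2} + 645} = \sqrt{400 + 645} = \sqrt{1045}$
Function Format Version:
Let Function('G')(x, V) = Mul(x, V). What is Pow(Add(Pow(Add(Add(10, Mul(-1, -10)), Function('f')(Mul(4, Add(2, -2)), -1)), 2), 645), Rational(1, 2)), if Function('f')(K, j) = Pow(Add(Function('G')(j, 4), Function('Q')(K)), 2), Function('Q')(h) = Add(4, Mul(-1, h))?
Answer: Pow(1045, Rational(1, 2)) ≈ 32.326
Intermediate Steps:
Function('G')(x, V) = Mul(V, x)
Function('f')(K, j) = Pow(Add(4, Mul(-1, K), Mul(4, j)), 2) (Function('f')(K, j) = Pow(Add(Mul(4, j), Add(4, Mul(-1, K))), 2) = Pow(Add(4, Mul(-1, K), Mul(4, j)), 2))
Pow(Add(Pow(Add(Add(10, Mul(-1, -10)), Function('f')(Mul(4, Add(2, -2)), -1)), 2), 645), Rational(1, 2)) = Pow(Add(Pow(Add(Add(10, Mul(-1, -10)), Pow(Add(4, Mul(-1, Mul(4, Add(2, -2))), Mul(4, -1)), 2)), 2), 645), Rational(1, 2)) = Pow(Add(Pow(Add(Add(10, 10), Pow(Add(4, Mul(-1, Mul(4, 0)), -4), 2)), 2), 645), Rational(1, 2)) = Pow(Add(Pow(Add(20, Pow(Add(4, Mul(-1, 0), -4), 2)), 2), 645), Rational(1, 2)) = Pow(Add(Pow(Add(20, Pow(Add(4, 0, -4), 2)), 2), 645), Rational(1, 2)) = Pow(Add(Pow(Add(20, Pow(0, 2)), 2), 645), Rational(1, 2)) = Pow(Add(Pow(Add(20, 0), 2), 645), Rational(1, 2)) = Pow(Add(Pow(20, 2), 645), Rational(1, 2)) = Pow(Add(400, 645), Rational(1, 2)) = Pow(1045, Rational(1, 2))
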